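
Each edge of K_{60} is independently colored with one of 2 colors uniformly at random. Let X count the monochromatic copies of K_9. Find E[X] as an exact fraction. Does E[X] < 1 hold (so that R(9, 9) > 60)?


E[X] = C(60, 9) · 2^{1 − 36} = 14783142660 · 2^{−35} = 14783142660/34359738368.
As a reduced fraction: E[X] = 3695785665/8589934592 ≈ 0.4302461.
Is E[X] < 1? YES.
Since E[X] < 1, there exists a 2-coloring of K_{60} with no monochromatic K_9; hence R(9, 9) > 60.

E[X] = 3695785665/8589934592 ≈ 0.4302461; E[X] < 1, so R(9, 9) > 60.


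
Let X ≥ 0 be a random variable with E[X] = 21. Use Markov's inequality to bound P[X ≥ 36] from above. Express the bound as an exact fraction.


μ = E[X] = 21, a = 36.
Markov: P[X ≥ 36] ≤ μ/a = (21)/36 = 7/12.
Numerically: ≈ 0.583.
(Since a = 36 > μ = 21.000, the bound 7/12 is < 1 and informative.)

P[X ≥ 36] ≤ 7/12 ≈ 0.583.


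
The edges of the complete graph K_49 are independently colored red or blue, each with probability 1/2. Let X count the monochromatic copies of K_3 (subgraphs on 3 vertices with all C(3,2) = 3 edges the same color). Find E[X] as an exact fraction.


Let X = Σ_S X_S over the C(49, 3) = 18424 subsets S of size 3, where X_S = 1 if the K_3 on S is monochromatic.
For a fixed S, the K_3 on S has C(3, 2) = 3 edges. P[all 3 edges red] = (1/2)^3, and likewise for blue, so P[monochromatic] = 2·(1/2)^3 = 2^{1 − 3} = 1/4.
By linearity of expectation: E[X] = C(49, 3) · 2^{1 − 3} = 18424 · 1/4 = 4606.
Numerically: E[X] ≈ 4606.0000.

E[X] = C(49,3)·2^(1−C(3,2)) = 4606 ≈ 4606.0000.


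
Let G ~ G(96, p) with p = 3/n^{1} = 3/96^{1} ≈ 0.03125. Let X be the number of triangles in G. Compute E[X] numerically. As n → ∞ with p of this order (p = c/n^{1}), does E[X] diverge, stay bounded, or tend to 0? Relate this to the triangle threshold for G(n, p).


Number of potential triangles: C(96, 3) = 142880.
Each occurs with probability p³ ≈ (0.03125)³ ≈ 3.0517578e-05.
By linearity: E[X] = C(96, 3)·p³ ≈ 142880 · 3.0517578e-05 ≈ 4.36035.
Here α = 1, so p = 3/n is exactly at the triangle threshold p ~ 1/n. Asymptotically E[X] → c³/6 = 3³/6 = 9/2 ≈ 4.50000, a bounded constant. In this regime the triangle count is asymptotically Poisson(c³/6).

E[X] ≈ 4.36035; in regime p = Θ(1/n^{1}) E[X] stays bounded (at the triangle threshold p ~ 1/n).


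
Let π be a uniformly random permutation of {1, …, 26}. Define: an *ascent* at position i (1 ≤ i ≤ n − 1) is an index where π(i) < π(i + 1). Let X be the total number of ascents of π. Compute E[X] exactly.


Write X = Σ X_I over i = 1, …, 25, with X_I the indicator of one ascent.
There are 25 indicators.
For each fixed i, the pair (π(i), π(i+1)) is a uniformly random ordered pair of distinct values from {1, …, 26}; by symmetry P[π(i) < π(i+1)] = 1/2.
By linearity: E[X] = 25 · (1/2) = (26 − 1) · (1/2) = 25/2 ≈ 12.5000.

E[X] = 25/2 = 12.5000.


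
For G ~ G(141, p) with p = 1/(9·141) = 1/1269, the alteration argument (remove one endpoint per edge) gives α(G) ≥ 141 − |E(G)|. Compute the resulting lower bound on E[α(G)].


E[|E(G)|] = C(141, 2)·p = 9870 · (1/1269) = 70/9.
E[α(G)] ≥ n − E[|E(G)|] = 141 − 70/9 = 1199/9.
Numerically: ≈ 133.222.
(This is only a lower bound; the true E[α(G)] may be larger.)

E[α(G)] ≥ 1199/9 ≈ 133.222.


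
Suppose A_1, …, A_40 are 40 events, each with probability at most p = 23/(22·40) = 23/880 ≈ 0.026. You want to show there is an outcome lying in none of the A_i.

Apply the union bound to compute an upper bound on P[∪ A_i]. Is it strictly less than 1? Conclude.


Union bound: P[∪_{i=1}^{40} A_i] ≤ Σ_i P[A_i] ≤ 40·p = 40·(23/880) = 23/22.
Numerically: 23/22 ≈ 1.045.
Is 23/22 < 1? NO.
Since the bound 23/22 is ≥ 1, the union bound is uninformative here; it does NOT by itself certify existence.

40·p = 23/22 ≈ 1.045; existence NOT certified by the union bound.


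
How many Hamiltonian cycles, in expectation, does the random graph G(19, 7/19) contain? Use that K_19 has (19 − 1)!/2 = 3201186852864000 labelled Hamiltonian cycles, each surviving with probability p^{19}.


K_19 has (19 − 1)!/2 = 3201186852864000 labelled Hamiltonian cycles.
For each such Hamiltonian cycle H, let X_H = 1 if all 19 edges of H are present in G. Then P[X_H = 1] = p^{19} = (7/19)^{19} = 11398895185373143/1978419655660313589123979.
By linearity of expectation: E[X] = Σ_H E[X_H] = 3201186852864000 · p^{19} = 3201186852864000 · 11398895185373143/1978419655660313589123979 = 36489993404591253525678231552000/1978419655660313589123979.
Numerically: E[X] ≈ 1.844e+07.

E[X] = 3201186852864000 · (7/19)^{19} = 36489993404591253525678231552000/1978419655660313589123979 ≈ 1.844e+07.


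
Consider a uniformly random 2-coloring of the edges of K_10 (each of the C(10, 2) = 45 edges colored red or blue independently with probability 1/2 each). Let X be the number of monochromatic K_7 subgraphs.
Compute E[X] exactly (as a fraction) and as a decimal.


Let X = Σ_S X_S over the C(10, 7) = 120 subsets S of size 7, where X_S = 1 if the K_7 on S is monochromatic.
For a fixed S, the K_7 on S has C(7, 2) = 21 edges. P[all 21 edges red] = (1/2)^21, and likewise for blue, so P[monochromatic] = 2·(1/2)^21 = 2^{1 − 21} = 1/1048576.
By linearity: E[X] = C(10, 7) · 2^{1 − 21} = 120 · 1/1048576 = 15/131072.
Numerically: E[X] ≈ 0.00011.

E[X] = C(10,7)·2^(1−C(7,2)) = 15/131072 ≈ 0.00011.


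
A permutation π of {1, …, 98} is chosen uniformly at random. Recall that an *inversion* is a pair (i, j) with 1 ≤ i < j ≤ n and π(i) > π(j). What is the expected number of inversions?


Write X = Σ X_I over the C(98, 2) = 4753 pairs i < j, with X_I the indicator of one inversion.
There are 4753 indicators.
For each fixed pair i < j, the values π(i) and π(j) are two distinct elements of {1, …, 98} in uniformly random order; by symmetry P[π(i) > π(j)] = 1/2.
By linearity: E[X] = 4753 · (1/2) = C(98, 2) · (1/2) = 4753/2 = 4753/2 ≈ 2376.5000.

E[X] = 4753/2 = 2376.5000.


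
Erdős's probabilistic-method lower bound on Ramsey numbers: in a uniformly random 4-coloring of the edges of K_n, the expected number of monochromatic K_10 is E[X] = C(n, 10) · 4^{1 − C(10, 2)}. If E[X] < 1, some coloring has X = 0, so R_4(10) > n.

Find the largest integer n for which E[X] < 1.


We need C(n, 10) · 4^{1 − 45} < 1, i.e. C(n, 10) < 4^{45 − 1} = 309485009821345068724781056.
Check values of n near the boundary:
  n = 2020: C(2020, 10) = 304832018578739931133653656; 304832018578739931133653656 < 309485009821345068724781056? YES
  n = 2021: C(2021, 10) = 306347841644770462864800616; 306347841644770462864800616 < 309485009821345068724781056? YES
  n = 2022: C(2022, 10) = 307870445231474093395937796; 307870445231474093395937796 < 309485009821345068724781056? YES
  n = 2023: C(2023, 10) = 309399856285778485315440716; 309399856285778485315440716 < 309485009821345068724781056? YES
  n = 2024: C(2024, 10) = 310936101848269937576192656; 310936101848269937576192656 < 309485009821345068724781056? NO
  n = 2025: C(2025, 10) = 312479209053472269772600560; 312479209053472269772600560 < 309485009821345068724781056? NO
The largest n with C(n, 10) < 309485009821345068724781056 is n = 2023 (where E[X] = 77349964071444621328860179/77371252455336267181195264 ≈ 0.999725). Hence R_4(10) > 2023, i.e. R_4(10) ≥ 2024.

Largest n = 2023; hence R_4(10) > 2023.


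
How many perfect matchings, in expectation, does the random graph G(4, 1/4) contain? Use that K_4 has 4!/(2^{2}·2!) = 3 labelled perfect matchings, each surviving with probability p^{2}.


K_4 has 4!/(2^{2}·2!) = 3 labelled perfect matchings.
For each such perfect matching H, let X_H = 1 if all 2 edges of H are present in G. Then P[X_H = 1] = p^{2} = (1/4)^{2} = 1/16.
Summing the indicators: E[X] = Σ_H E[X_H] = 3 · p^{2} = 3 · 1/16 = 3/16.
Numerically: E[X] ≈ 0.1875.

E[X] = 3 · (1/4)^{2} = 3/16 ≈ 0.1875.


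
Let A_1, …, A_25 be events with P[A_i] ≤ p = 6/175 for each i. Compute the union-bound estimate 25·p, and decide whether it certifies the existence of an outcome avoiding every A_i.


Union bound: P[∪_{i=1}^{25} A_i] ≤ Σ_i P[A_i] ≤ 25·p = 25·(6/175) = 6/7.
Numerically: 6/7 ≈ 0.8571.
Is 6/7 < 1? YES.
Since P[∪ A_i] ≤ 6/7 < 1, the complement has P[∩ A_i^c] ≥ 1 − 6/7 = 1/7 > 0, so some outcome avoids every A_i.

25·p = 6/7 ≈ 0.8571; existence CERTIFIED by the union bound.


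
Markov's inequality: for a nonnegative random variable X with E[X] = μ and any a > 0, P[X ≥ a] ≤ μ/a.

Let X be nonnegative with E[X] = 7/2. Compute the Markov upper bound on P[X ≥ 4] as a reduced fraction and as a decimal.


μ = E[X] = 7/2, a = 4.
Markov: P[X ≥ 4] ≤ μ/a = (7/2)/4 = 7/8.
Numerically: ≈ 0.87500.
(Since a = 4 > μ = 3.50000, the bound 7/8 is < 1 and informative.)

P[X ≥ 4] ≤ 7/8 ≈ 0.87500.


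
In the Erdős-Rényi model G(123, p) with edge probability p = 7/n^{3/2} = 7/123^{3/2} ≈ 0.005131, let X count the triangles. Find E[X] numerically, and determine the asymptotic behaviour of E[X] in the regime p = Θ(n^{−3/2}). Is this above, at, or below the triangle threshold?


Number of potential triangles: C(123, 3) = 302621.
Each occurs with probability p³ ≈ (0.005131)³ ≈ 1.351205e-07.
By linearity: E[X] = C(123, 3)·p³ ≈ 302621 · 1.351205e-07 ≈ 0.0409.
Since α = 3/2 > 1, p = c/n^{3/2} = o(1/n) is below the triangle threshold p ~ 1/n. Asymptotically E[X] ~ (c³/6)·n^{3(1−α)} = (7³/6)·n^{-1.5} → 0, so by Markov's inequality G has no triangles w.h.p.

E[X] ≈ 0.0409; in regime p = Θ(1/n^{3/2}) E[X] tends to 0 (below the triangle threshold p ~ 1/n).


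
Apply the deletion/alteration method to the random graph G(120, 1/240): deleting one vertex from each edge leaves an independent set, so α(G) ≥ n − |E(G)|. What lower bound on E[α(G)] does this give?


E[|E(G)|] = C(120, 2)·p = 7140 · (1/240) = 119/4.
E[α(G)] ≥ n − E[|E(G)|] = 120 − 119/4 = 361/4.
Numerically: ≈ 90.2500.
(This is only a lower bound; the true E[α(G)] may be larger.)

E[α(G)] ≥ 361/4 ≈ 90.2500.


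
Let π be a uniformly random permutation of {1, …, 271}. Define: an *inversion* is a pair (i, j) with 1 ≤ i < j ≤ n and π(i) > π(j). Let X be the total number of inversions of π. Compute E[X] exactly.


Write X = Σ X_I over the C(271, 2) = 36585 pairs i < j, with X_I the indicator of one inversion.
There are 36585 indicators.
For each fixed pair i < j, the values π(i) and π(j) are two distinct elements of {1, …, 271} in uniformly random order; by symmetry P[π(i) > π(j)] = 1/2.
By linearity: E[X] = 36585 · (1/2) = C(271, 2) · (1/2) = 36585/2 = 36585/2 ≈ 18292.5000.

E[X] = 36585/2 = 18292.5000.


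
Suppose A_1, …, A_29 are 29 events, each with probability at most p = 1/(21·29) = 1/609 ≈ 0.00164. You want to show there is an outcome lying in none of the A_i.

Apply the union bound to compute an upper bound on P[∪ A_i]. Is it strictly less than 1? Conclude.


Union bound: P[∪_{i=1}^{29} A_i] ≤ Σ_i P[A_i] ≤ 29·p = 29·(1/609) = 1/21.
Numerically: 1/21 ≈ 0.04762.
Is 1/21 < 1? YES.
Since P[∪ A_i] ≤ 1/21 < 1, the complement has P[∩ A_i^c] ≥ 1 − 1/21 = 20/21 > 0, so some outcome avoids every A_i.

29·p = 1/21 ≈ 0.04762; existence CERTIFIED by the union bound.


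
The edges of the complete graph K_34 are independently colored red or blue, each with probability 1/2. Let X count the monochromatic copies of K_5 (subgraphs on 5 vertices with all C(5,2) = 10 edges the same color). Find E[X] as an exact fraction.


Let X = Σ_S X_S over the C(34, 5) = 278256 subsets S of size 5, where X_S = 1 if the K_5 on S is monochromatic.
For a fixed S, the K_5 on S has C(5, 2) = 10 edges. P[all 10 edges red] = (1/2)^10, and likewise for blue, so P[monochromatic] = 2·(1/2)^10 = 2^{1 − 10} = 1/512.
By linearity of expectation: E[X] = C(34, 5) · 2^{1 − 10} = 278256 · 1/512 = 17391/32.
Numerically: E[X] ≈ 543.4688.

E[X] = C(34,5)·2^(1−C(5,2)) = 17391/32 ≈ 543.4688.


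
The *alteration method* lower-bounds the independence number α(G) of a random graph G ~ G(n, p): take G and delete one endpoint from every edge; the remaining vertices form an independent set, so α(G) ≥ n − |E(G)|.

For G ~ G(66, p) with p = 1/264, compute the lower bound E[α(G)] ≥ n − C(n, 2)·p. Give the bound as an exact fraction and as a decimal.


E[|E(G)|] = C(66, 2)·p = 2145 · (1/264) = 65/8.
E[α(G)] ≥ n − E[|E(G)|] = 66 − 65/8 = 463/8.
Numerically: ≈ 57.87500.
(This is only a lower bound; the true E[α(G)] may be larger.)

E[α(G)] ≥ 463/8 ≈ 57.87500.


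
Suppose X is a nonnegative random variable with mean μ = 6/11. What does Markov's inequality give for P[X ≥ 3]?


μ = E[X] = 6/11, a = 3.
Markov: P[X ≥ 3] ≤ μ/a = (6/11)/3 = 2/11.
Numerically: ≈ 0.1818.
(Since a = 3 > μ = 0.5455, the bound 2/11 is < 1 and informative.)

P[X ≥ 3] ≤ 2/11 ≈ 0.1818.


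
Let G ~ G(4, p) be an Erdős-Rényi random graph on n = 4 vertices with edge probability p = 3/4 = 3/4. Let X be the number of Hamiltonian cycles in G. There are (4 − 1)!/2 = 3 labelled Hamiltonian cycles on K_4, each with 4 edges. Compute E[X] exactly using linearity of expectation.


K_4 has (4 − 1)!/2 = 3 labelled Hamiltonian cycles.
For each such Hamiltonian cycle H, let X_H = 1 if all 4 edges of H are present in G. Then P[X_H = 1] = p^{4} = (3/4)^{4} = 81/256.
By linearity of expectation: E[X] = Σ_H E[X_H] = 3 · p^{4} = 3 · 81/256 = 243/256.
Numerically: E[X] ≈ 0.9492.

E[X] = 3 · (3/4)^{4} = 243/256 ≈ 0.9492.


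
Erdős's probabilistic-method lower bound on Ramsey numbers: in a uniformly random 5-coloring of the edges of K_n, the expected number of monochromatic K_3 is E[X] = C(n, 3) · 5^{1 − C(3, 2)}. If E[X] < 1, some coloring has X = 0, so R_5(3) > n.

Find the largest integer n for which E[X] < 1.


We need C(n, 3) · 5^{1 − 3} < 1, i.e. C(n, 3) < 5^{3 − 1} = 25.
Check values of n near the boundary:
  n = 3: C(3, 3) = 1; 1 < 25? YES
  n = 4: C(4, 3) = 4; 4 < 25? YES
  n = 5: C(5, 3) = 10; 10 < 25? YES
  n = 6: C(6, 3) = 20; 20 < 25? YES
  n = 7: C(7, 3) = 35; 35 < 25? NO
The largest n with C(n, 3) < 25 is n = 6 (where E[X] = 4/5 ≈ 0.8000). Hence R_5(3) > 6, i.e. R_5(3) ≥ 7.

Largest n = 6; hence R_5(3) > 6.


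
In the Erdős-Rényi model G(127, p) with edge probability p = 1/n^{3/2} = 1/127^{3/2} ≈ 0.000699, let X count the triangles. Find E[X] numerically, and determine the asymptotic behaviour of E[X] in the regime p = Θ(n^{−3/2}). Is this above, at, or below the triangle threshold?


Number of potential triangles: C(127, 3) = 333375.
Each occurs with probability p³ ≈ (0.000699)³ ≈ 3.41101e-10.
By linearity: E[X] = C(127, 3)·p³ ≈ 333375 · 3.41101e-10 ≈ 0.000.
Since α = 3/2 > 1, p = c/n^{3/2} = o(1/n) is below the triangle threshold p ~ 1/n. Asymptotically E[X] ~ (c³/6)·n^{3(1−α)} = (1³/6)·n^{-1.5} → 0, so by Markov's inequality G has no triangles w.h.p.

E[X] ≈ 0.000; in regime p = Θ(1/n^{3/2}) E[X] tends to 0 (below the triangle threshold p ~ 1/n).


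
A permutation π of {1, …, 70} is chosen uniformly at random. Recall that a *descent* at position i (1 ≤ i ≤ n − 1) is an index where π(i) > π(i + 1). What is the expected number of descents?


Write X = Σ X_I over i = 1, …, 69, with X_I the indicator of one descent.
There are 69 indicators.
For each fixed i, the pair (π(i), π(i+1)) is a uniformly random ordered pair of distinct values from {1, …, 70}; by symmetry P[π(i) > π(i+1)] = 1/2.
By linearity: E[X] = 69 · (1/2) = (70 − 1) · (1/2) = 69/2 ≈ 34.50000.

E[X] = 69/2 = 34.50000.


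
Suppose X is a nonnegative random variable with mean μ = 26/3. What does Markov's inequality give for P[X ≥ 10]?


μ = E[X] = 26/3, a = 10.
Markov: P[X ≥ 10] ≤ μ/a = (26/3)/10 = 13/15.
Numerically: ≈ 0.8667.
(Since a = 10 > μ = 8.6667, the bound 13/15 is < 1 and informative.)

P[X ≥ 10] ≤ 13/15 ≈ 0.8667.


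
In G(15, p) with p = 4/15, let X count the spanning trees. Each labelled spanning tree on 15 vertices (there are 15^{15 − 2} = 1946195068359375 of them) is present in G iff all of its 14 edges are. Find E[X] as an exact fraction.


K_15 has 15^{15 − 2} = 1946195068359375 labelled spanning trees.
For each such spanning tree H, let X_H = 1 if all 14 edges of H are present in G. Then P[X_H = 1] = p^{14} = (4/15)^{14} = 268435456/29192926025390625.
Summing the indicators: E[X] = Σ_H E[X_H] = 1946195068359375 · p^{14} = 1946195068359375 · 268435456/29192926025390625 = 268435456/15.
Numerically: E[X] ≈ 1.78957e+07.

E[X] = 1946195068359375 · (4/15)^{14} = 268435456/15 ≈ 1.78957e+07.


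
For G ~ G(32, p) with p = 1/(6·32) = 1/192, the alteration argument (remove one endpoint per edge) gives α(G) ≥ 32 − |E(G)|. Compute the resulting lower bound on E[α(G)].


E[|E(G)|] = C(32, 2)·p = 496 · (1/192) = 31/12.
E[α(G)] ≥ n − E[|E(G)|] = 32 − 31/12 = 353/12.
Numerically: ≈ 29.416667.
(This is only a lower bound; the true E[α(G)] may be larger.)

E[α(G)] ≥ 353/12 ≈ 29.416667.


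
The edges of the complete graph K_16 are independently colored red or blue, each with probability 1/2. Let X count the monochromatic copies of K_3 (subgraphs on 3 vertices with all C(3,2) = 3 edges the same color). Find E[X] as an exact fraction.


Let X = Σ_S X_S over the C(16, 3) = 560 subsets S of size 3, where X_S = 1 if the K_3 on S is monochromatic.
For a fixed S, the K_3 on S has C(3, 2) = 3 edges. P[all 3 edges red] = (1/2)^3, and likewise for blue, so P[monochromatic] = 2·(1/2)^3 = 2^{1 − 3} = 1/4.
By linearity of expectation: E[X] = C(16, 3) · 2^{1 − 3} = 560 · 1/4 = 140.
Numerically: E[X] ≈ 140.000000.

E[X] = C(16,3)·2^(1−C(3,2)) = 140 ≈ 140.000000.


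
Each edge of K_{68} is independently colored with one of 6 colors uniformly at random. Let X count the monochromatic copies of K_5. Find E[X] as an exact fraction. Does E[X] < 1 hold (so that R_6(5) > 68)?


E[X] = C(68, 5) · 6^{1 − 10} = 10424128 · 6^{−9} = 10424128/10077696.
As a reduced fraction: E[X] = 162877/157464 ≈ 1.034.
Is E[X] < 1? NO.
Since E[X] ≥ 1, the first-moment bound is inconclusive at n = 68; it does NOT by itself certify R_6(5) > 68.

E[X] = 162877/157464 ≈ 1.034; E[X] ≥ 1; first-moment method inconclusive here.


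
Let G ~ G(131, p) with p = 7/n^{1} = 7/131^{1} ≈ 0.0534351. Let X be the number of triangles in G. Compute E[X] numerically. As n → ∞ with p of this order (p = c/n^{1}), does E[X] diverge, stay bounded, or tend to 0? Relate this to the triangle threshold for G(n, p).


Number of potential triangles: C(131, 3) = 366145.
Each occurs with probability p³ ≈ (0.0534351)³ ≈ 1.52573895e-04.
By linearity: E[X] = C(131, 3)·p³ ≈ 366145 · 1.52573895e-04 ≈ 55.864169.
Here α = 1, so p = 7/n is exactly at the triangle threshold p ~ 1/n. Asymptotically E[X] → c³/6 = 7³/6 = 343/6 ≈ 57.166667, a bounded constant. In this regime the triangle count is asymptotically Poisson(c³/6).

E[X] ≈ 55.864169; in regime p = Θ(1/n^{1}) E[X] stays bounded (at the triangle threshold p ~ 1/n).


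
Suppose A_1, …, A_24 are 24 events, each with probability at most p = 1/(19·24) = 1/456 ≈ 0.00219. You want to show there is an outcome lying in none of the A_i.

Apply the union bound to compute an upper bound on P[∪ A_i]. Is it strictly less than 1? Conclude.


Union bound: P[∪_{i=1}^{24} A_i] ≤ Σ_i P[A_i] ≤ 24·p = 24·(1/456) = 1/19.
Numerically: 1/19 ≈ 0.05263.
Is 1/19 < 1? YES.
Since P[∪ A_i] ≤ 1/19 < 1, the complement has P[∩ A_i^c] ≥ 1 − 1/19 = 18/19 > 0, so some outcome avoids every A_i.

24·p = 1/19 ≈ 0.05263; existence CERTIFIED by the union bound.


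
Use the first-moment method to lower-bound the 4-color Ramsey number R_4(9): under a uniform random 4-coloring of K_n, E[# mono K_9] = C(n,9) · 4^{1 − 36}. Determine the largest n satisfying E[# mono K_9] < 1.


We need C(n, 9) · 4^{1 − 36} < 1, i.e. C(n, 9) < 4^{36 − 1} = 1180591620717411303424.
Check values of n near the boundary:
  n = 913: C(913, 9) = 1167605542753639808390; 1167605542753639808390 < 1180591620717411303424? YES
  n = 914: C(914, 9) = 1179217089587653905932; 1179217089587653905932 < 1180591620717411303424? YES
  n = 915: C(915, 9) = 1190931166636537885130; 1190931166636537885130 < 1180591620717411303424? NO
  n = 916: C(916, 9) = 1202748565202942340440; 1202748565202942340440 < 1180591620717411303424? NO
The largest n with C(n, 9) < 1180591620717411303424 is n = 914 (where E[X] = 294804272396913476483/295147905179352825856 ≈ 0.99884). Hence R_4(9) > 914, i.e. R_4(9) ≥ 915.

Largest n = 914; hence R_4(9) > 914.


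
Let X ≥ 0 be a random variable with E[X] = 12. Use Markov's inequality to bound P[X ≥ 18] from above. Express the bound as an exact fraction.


μ = E[X] = 12, a = 18.
Markov: P[X ≥ 18] ≤ μ/a = (12)/18 = 2/3.
Numerically: ≈ 0.66667.
(Since a = 18 > μ = 12.00000, the bound 2/3 is < 1 and informative.)

P[X ≥ 18] ≤ 2/3 ≈ 0.66667.


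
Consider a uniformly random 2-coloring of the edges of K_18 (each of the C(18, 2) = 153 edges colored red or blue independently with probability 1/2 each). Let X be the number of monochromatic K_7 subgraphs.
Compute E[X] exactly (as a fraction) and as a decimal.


Let X = Σ_S X_S over the C(18, 7) = 31824 subsets S of size 7, where X_S = 1 if the K_7 on S is monochromatic.
For a fixed S, the K_7 on S has C(7, 2) = 21 edges. P[all 21 edges red] = (1/2)^21, and likewise for blue, so P[monochromatic] = 2·(1/2)^21 = 2^{1 − 21} = 1/1048576.
By linearity: E[X] = C(18, 7) · 2^{1 − 21} = 31824 · 1/1048576 = 1989/65536.
Numerically: E[X] ≈ 0.03035.

E[X] = C(18,7)·2^(1−C(7,2)) = 1989/65536 ≈ 0.03035.


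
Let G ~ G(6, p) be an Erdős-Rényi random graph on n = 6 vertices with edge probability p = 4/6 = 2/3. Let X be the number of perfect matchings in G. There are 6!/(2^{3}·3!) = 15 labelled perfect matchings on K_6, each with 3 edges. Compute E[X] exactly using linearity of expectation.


K_6 has 6!/(2^{3}·3!) = 15 labelled perfect matchings.
For each such perfect matching H, let X_H = 1 if all 3 edges of H are present in G. Then P[X_H = 1] = p^{3} = (2/3)^{3} = 8/27.
Summing the indicators: E[X] = Σ_H E[X_H] = 15 · p^{3} = 15 · 8/27 = 40/9.
Numerically: E[X] ≈ 4.44444.

E[X] = 15 · (2/3)^{3} = 40/9 ≈ 4.44444.


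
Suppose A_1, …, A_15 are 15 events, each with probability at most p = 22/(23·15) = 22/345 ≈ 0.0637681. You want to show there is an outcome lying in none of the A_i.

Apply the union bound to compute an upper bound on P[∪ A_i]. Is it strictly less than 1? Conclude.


Union bound: P[∪_{i=1}^{15} A_i] ≤ Σ_i P[A_i] ≤ 15·p = 15·(22/345) = 22/23.
Numerically: 22/23 ≈ 0.9565217.
Is 22/23 < 1? YES.
Since P[∪ A_i] ≤ 22/23 < 1, the complement has P[∩ A_i^c] ≥ 1 − 22/23 = 1/23 > 0, so some outcome avoids every A_i.

15·p = 22/23 ≈ 0.9565217; existence CERTIFIED by the union bound.


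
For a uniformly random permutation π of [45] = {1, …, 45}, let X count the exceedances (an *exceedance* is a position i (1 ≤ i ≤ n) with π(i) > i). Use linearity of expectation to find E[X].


Write X = Σ_{i=1}^{45} X_i, where X_i = 1_{π(i) > i}.
For each fixed i, π(i) is uniform over {1, …, 45} (marginal of a uniform permutation), so P[π(i) > i] = (n − i)/n. Summing: Σ_{i=1}^{45} (n − i)/n = (0 + 1 + … + 44)/45 = 45(45 − 1)/(2·45) = (45 − 1)/2.
Hence E[X] = Σ_{i=1}^{45} (45 − i)/45 = 22 ≈ 22.00000.

E[X] = 22 = 22.00000.


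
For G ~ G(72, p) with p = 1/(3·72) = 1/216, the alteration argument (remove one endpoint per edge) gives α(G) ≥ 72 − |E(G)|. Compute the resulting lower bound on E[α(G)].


E[|E(G)|] = C(72, 2)·p = 2556 · (1/216) = 71/6.
E[α(G)] ≥ n − E[|E(G)|] = 72 − 71/6 = 361/6.
Numerically: ≈ 60.167.
(This is only a lower bound; the true E[α(G)] may be larger.)

E[α(G)] ≥ 361/6 ≈ 60.167.


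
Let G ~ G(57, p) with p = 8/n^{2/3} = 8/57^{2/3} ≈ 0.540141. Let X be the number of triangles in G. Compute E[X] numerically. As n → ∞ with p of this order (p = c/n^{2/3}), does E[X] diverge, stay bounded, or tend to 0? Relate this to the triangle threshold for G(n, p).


Number of potential triangles: C(57, 3) = 29260.
Each occurs with probability p³ ≈ (0.540141)³ ≈ 1.57586950e-01.
By linearity: E[X] = C(57, 3)·p³ ≈ 29260 · 1.57586950e-01 ≈ 4610.994152.
Since α = 2/3 < 1, p = c/n^{2/3} ≫ 1/n is above the triangle threshold p ~ 1/n. Asymptotically E[X] ~ (c³/6)·n^{3(1−α)} = (8³/6)·n^{1} → ∞; triangles are abundant w.h.p.

E[X] ≈ 4610.994152; in regime p = Θ(1/n^{2/3}) E[X] diverges (above the triangle threshold p ~ 1/n).


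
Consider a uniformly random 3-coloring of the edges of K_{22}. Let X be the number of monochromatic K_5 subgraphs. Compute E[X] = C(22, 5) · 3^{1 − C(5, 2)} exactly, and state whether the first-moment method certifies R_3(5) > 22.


E[X] = C(22, 5) · 3^{1 − 10} = 26334 · 3^{−9} = 26334/19683.
As a reduced fraction: E[X] = 2926/2187 ≈ 1.3379.
Is E[X] < 1? NO.
Since E[X] ≥ 1, the first-moment bound is inconclusive at n = 22; it does NOT by itself certify R_3(5) > 22.

E[X] = 2926/2187 ≈ 1.3379; E[X] ≥ 1; first-moment method inconclusive here.


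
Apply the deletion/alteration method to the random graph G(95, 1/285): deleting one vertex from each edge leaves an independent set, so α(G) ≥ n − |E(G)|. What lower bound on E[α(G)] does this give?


E[|E(G)|] = C(95, 2)·p = 4465 · (1/285) = 47/3.
E[α(G)] ≥ n − E[|E(G)|] = 95 − 47/3 = 238/3.
Numerically: ≈ 79.33333.
(This is only a lower bound; the true E[α(G)] may be larger.)

E[α(G)] ≥ 238/3 ≈ 79.33333.


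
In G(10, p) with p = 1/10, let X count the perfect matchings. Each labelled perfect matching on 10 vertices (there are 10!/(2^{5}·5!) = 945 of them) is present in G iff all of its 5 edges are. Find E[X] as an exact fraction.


K_10 has 10!/(2^{5}·5!) = 945 labelled perfect matchings.
For each such perfect matching H, let X_H = 1 if all 5 edges of H are present in G. Then P[X_H = 1] = p^{5} = (1/10)^{5} = 1/100000.
By linearity: E[X] = Σ_H E[X_H] = 945 · p^{5} = 945 · 1/100000 = 189/20000.
Numerically: E[X] ≈ 0.00945.

E[X] = 945 · (1/10)^{5} = 189/20000 ≈ 0.00945.


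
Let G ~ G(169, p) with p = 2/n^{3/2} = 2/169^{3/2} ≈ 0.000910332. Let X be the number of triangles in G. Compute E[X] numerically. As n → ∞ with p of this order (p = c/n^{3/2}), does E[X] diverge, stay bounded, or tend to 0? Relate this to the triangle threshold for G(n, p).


Number of potential triangles: C(169, 3) = 790244.
Each occurs with probability p³ ≈ (0.000910332)³ ≈ 7.54396763e-10.
By linearity: E[X] = C(169, 3)·p³ ≈ 790244 · 7.54396763e-10 ≈ 0.000596.
Since α = 3/2 > 1, p = c/n^{3/2} = o(1/n) is below the triangle threshold p ~ 1/n. Asymptotically E[X] ~ (c³/6)·n^{3(1−α)} = (2³/6)·n^{-1.5} → 0, so by Markov's inequality G has no triangles w.h.p.

E[X] ≈ 0.000596; in regime p = Θ(1/n^{3/2}) E[X] tends to 0 (below the triangle threshold p ~ 1/n).


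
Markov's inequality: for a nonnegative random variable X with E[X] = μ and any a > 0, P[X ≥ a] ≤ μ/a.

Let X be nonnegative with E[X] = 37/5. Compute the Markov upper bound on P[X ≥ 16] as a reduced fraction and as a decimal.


μ = E[X] = 37/5, a = 16.
Markov: P[X ≥ 16] ≤ μ/a = (37/5)/16 = 37/80.
Numerically: ≈ 0.463.
(Since a = 16 > μ = 7.400, the bound 37/80 is < 1 and informative.)

P[X ≥ 16] ≤ 37/80 ≈ 0.463.


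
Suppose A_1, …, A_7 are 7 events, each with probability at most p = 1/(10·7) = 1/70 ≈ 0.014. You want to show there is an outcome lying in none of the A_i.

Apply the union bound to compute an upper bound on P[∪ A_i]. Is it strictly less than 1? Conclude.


Union bound: P[∪_{i=1}^{7} A_i] ≤ Σ_i P[A_i] ≤ 7·p = 7·(1/70) = 1/10.
Numerically: 1/10 ≈ 0.100.
Is 1/10 < 1? YES.
Since P[∪ A_i] ≤ 1/10 < 1, the complement has P[∩ A_i^c] ≥ 1 − 1/10 = 9/10 > 0, so some outcome avoids every A_i.

7·p = 1/10 ≈ 0.100; existence CERTIFIED by the union bound.


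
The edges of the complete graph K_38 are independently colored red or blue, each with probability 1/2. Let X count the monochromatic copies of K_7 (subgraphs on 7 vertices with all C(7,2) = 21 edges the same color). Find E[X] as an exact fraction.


Let X = Σ_S X_S over the C(38, 7) = 12620256 subsets S of size 7, where X_S = 1 if the K_7 on S is monochromatic.
For a fixed S, the K_7 on S has C(7, 2) = 21 edges. P[all 21 edges red] = (1/2)^21, and likewise for blue, so P[monochromatic] = 2·(1/2)^21 = 2^{1 − 21} = 1/1048576.
By linearity: E[X] = C(38, 7) · 2^{1 − 21} = 12620256 · 1/1048576 = 394383/32768.
Numerically: E[X] ≈ 12.036.

E[X] = C(38,7)·2^(1−C(7,2)) = 394383/32768 ≈ 12.036.


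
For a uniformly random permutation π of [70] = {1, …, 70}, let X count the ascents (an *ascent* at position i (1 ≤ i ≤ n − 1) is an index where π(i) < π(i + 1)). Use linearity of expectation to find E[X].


Write X = Σ X_I over i = 1, …, 69, with X_I the indicator of one ascent.
There are 69 indicators.
For each fixed i, the pair (π(i), π(i+1)) is a uniformly random ordered pair of distinct values from {1, …, 70}; by symmetry P[π(i) < π(i+1)] = 1/2.
By linearity: E[X] = 69 · (1/2) = (70 − 1) · (1/2) = 69/2 ≈ 34.500.

E[X] = 69/2 = 34.500.


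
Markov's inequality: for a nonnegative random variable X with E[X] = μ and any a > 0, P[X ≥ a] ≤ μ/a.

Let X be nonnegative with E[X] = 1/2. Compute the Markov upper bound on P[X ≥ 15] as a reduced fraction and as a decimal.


μ = E[X] = 1/2, a = 15.
Markov: P[X ≥ 15] ≤ μ/a = (1/2)/15 = 1/30.
Numerically: ≈ 0.033333.
(Since a = 15 > μ = 0.500000, the bound 1/30 is < 1 and informative.)

P[X ≥ 15] ≤ 1/30 ≈ 0.033333.


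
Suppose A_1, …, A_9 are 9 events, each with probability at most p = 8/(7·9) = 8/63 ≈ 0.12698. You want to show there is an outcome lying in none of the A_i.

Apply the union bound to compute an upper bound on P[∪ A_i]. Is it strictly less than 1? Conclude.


Union bound: P[∪_{i=1}^{9} A_i] ≤ Σ_i P[A_i] ≤ 9·p = 9·(8/63) = 8/7.
Numerically: 8/7 ≈ 1.14286.
Is 8/7 < 1? NO.
Since the bound 8/7 is ≥ 1, the union bound is uninformative here; it does NOT by itself certify existence.

9·p = 8/7 ≈ 1.14286; existence NOT certified by the union bound.


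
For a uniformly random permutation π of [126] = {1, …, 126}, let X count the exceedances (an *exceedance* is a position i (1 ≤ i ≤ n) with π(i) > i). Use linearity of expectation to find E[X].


Write X = Σ_{i=1}^{126} X_i, where X_i = 1_{π(i) > i}.
For each fixed i, π(i) is uniform over {1, …, 126} (marginal of a uniform permutation), so P[π(i) > i] = (n − i)/n. Summing: Σ_{i=1}^{126} (n − i)/n = (0 + 1 + … + 125)/126 = 126(126 − 1)/(2·126) = (126 − 1)/2.
Hence E[X] = Σ_{i=1}^{126} (126 − i)/126 = 125/2 ≈ 62.500.

E[X] = 125/2 = 62.500.


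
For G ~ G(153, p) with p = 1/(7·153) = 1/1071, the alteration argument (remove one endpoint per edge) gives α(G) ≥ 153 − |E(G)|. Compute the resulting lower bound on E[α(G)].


E[|E(G)|] = C(153, 2)·p = 11628 · (1/1071) = 76/7.
E[α(G)] ≥ n − E[|E(G)|] = 153 − 76/7 = 995/7.
Numerically: ≈ 142.1429.
(This is only a lower bound; the true E[α(G)] may be larger.)

E[α(G)] ≥ 995/7 ≈ 142.1429.


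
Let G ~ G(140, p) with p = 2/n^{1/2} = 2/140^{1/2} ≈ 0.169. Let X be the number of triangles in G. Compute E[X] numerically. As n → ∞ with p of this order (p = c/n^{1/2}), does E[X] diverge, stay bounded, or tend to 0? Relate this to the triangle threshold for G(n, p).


Number of potential triangles: C(140, 3) = 447580.
Each occurs with probability p³ ≈ (0.169)³ ≈ 4.829453e-03.
By linearity: E[X] = C(140, 3)·p³ ≈ 447580 · 4.829453e-03 ≈ 2161.5665.
Since α = 1/2 < 1, p = c/n^{1/2} ≫ 1/n is above the triangle threshold p ~ 1/n. Asymptotically E[X] ~ (c³/6)·n^{3(1−α)} = (2³/6)·n^{1.5} → ∞; triangles are abundant w.h.p.

E[X] ≈ 2161.5665; in regime p = Θ(1/n^{1/2}) E[X] diverges (above the triangle threshold p ~ 1/n).


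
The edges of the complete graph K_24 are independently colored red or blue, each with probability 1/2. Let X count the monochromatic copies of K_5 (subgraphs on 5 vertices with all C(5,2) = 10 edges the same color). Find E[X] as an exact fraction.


Let X = Σ_S X_S over the C(24, 5) = 42504 subsets S of size 5, where X_S = 1 if the K_5 on S is monochromatic.
For a fixed S, the K_5 on S has C(5, 2) = 10 edges. P[all 10 edges red] = (1/2)^10, and likewise for blue, so P[monochromatic] = 2·(1/2)^10 = 2^{1 − 10} = 1/512.
Summing: E[X] = C(24, 5) · 2^{1 − 10} = 42504 · 1/512 = 5313/64.
Numerically: E[X] ≈ 83.015625.

E[X] = C(24,5)·2^(1−C(5,2)) = 5313/64 ≈ 83.015625.


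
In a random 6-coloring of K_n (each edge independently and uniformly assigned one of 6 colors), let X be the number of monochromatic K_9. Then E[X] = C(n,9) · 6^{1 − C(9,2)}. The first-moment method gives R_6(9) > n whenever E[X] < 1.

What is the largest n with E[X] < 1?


We need C(n, 9) · 6^{1 − 36} < 1, i.e. C(n, 9) < 6^{36 − 1} = 1719070799748422591028658176.
Check values of n near the boundary:
  n = 4405: C(4405, 9) = 1706862792900636302463627150; 1706862792900636302463627150 < 1719070799748422591028658176? YES
  n = 4406: C(4406, 9) = 1710356485221788389505285700; 1710356485221788389505285700 < 1719070799748422591028658176? YES
  n = 4407: C(4407, 9) = 1713856532599459170657070050; 1713856532599459170657070050 < 1719070799748422591028658176? YES
  n = 4408: C(4408, 9) = 1717362945146264156457459600; 1717362945146264156457459600 < 1719070799748422591028658176? YES
  n = 4409: C(4409, 9) = 1720875732988608787686577131; 1720875732988608787686577131 < 1719070799748422591028658176? NO
The largest n with C(n, 9) < 1719070799748422591028658176 is n = 4408 (where E[X] = 35778394690547169926197075/35813974994758803979763712 ≈ 0.999). Hence R_6(9) > 4408, i.e. R_6(9) ≥ 4409.

Largest n = 4408; hence R_6(9) > 4408.


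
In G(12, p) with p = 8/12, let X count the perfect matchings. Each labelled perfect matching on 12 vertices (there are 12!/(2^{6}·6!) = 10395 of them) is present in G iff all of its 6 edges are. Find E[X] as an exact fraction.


K_12 has 12!/(2^{6}·6!) = 10395 labelled perfect matchings.
For each such perfect matching H, let X_H = 1 if all 6 edges of H are present in G. Then P[X_H = 1] = p^{6} = (2/3)^{6} = 64/729.
Summing the indicators: E[X] = Σ_H E[X_H] = 10395 · p^{6} = 10395 · 64/729 = 24640/27.
Numerically: E[X] ≈ 912.6.

E[X] = 10395 · (2/3)^{6} = 24640/27 ≈ 912.6.


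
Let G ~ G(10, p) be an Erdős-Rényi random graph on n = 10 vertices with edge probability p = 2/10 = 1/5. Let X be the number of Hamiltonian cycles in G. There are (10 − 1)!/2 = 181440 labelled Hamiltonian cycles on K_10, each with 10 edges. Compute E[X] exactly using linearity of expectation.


K_10 has (10 − 1)!/2 = 181440 labelled Hamiltonian cycles.
For each such Hamiltonian cycle H, let X_H = 1 if all 10 edges of H are present in G. Then P[X_H = 1] = p^{10} = (1/5)^{10} = 1/9765625.
By linearity of expectation: E[X] = Σ_H E[X_H] = 181440 · p^{10} = 181440 · 1/9765625 = 36288/1953125.
Numerically: E[X] ≈ 0.0186.

E[X] = 181440 · (1/5)^{10} = 36288/1953125 ≈ 0.0186.


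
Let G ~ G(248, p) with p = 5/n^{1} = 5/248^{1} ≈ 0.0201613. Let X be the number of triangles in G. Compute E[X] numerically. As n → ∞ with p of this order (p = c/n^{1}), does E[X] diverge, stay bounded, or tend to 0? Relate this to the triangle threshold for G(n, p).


Number of potential triangles: C(248, 3) = 2511496.
Each occurs with probability p³ ≈ (0.0201613)³ ≈ 8.19511346e-06.
By linearity: E[X] = C(248, 3)·p³ ≈ 2511496 · 8.19511346e-06 ≈ 20.581995.
Here α = 1, so p = 5/n is exactly at the triangle threshold p ~ 1/n. Asymptotically E[X] → c³/6 = 5³/6 = 125/6 ≈ 20.833333, a bounded constant. In this regime the triangle count is asymptotically Poisson(c³/6).

E[X] ≈ 20.581995; in regime p = Θ(1/n^{1}) E[X] stays bounded (at the triangle threshold p ~ 1/n).


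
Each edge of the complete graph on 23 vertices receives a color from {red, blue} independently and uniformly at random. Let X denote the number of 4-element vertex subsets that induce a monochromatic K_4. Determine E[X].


Let X = Σ_S X_S over the C(23, 4) = 8855 subsets S of size 4, where X_S = 1 if the K_4 on S is monochromatic.
For a fixed S, the K_4 on S has C(4, 2) = 6 edges. P[all 6 edges red] = (1/2)^6, and likewise for blue, so P[monochromatic] = 2·(1/2)^6 = 2^{1 − 6} = 1/32.
By linearity of expectation: E[X] = C(23, 4) · 2^{1 − 6} = 8855 · 1/32 = 8855/32.
Numerically: E[X] ≈ 276.71875.

E[X] = C(23,4)·2^(1−C(4,2)) = 8855/32 ≈ 276.71875.


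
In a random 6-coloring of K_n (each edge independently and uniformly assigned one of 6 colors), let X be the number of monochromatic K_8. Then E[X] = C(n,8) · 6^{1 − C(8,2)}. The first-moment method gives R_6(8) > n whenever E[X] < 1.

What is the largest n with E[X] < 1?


We need C(n, 8) · 6^{1 − 28} < 1, i.e. C(n, 8) < 6^{28 − 1} = 1023490369077469249536.
Check values of n near the boundary:
  n = 1593: C(1593, 8) = 1010555394551193970323; 1010555394551193970323 < 1023490369077469249536? YES
  n = 1594: C(1594, 8) = 1015652773590544255167; 1015652773590544255167 < 1023490369077469249536? YES
  n = 1595: C(1595, 8) = 1020772636343363633895; 1020772636343363633895 < 1023490369077469249536? YES
  n = 1596: C(1596, 8) = 1025915067760710553965; 1025915067760710553965 < 1023490369077469249536? NO
  n = 1597: C(1597, 8) = 1031080153060953275445; 1031080153060953275445 < 1023490369077469249536? NO
  n = 1598: C(1598, 8) = 1036267977730442348529; 1036267977730442348529 < 1023490369077469249536? NO
The largest n with C(n, 8) < 1023490369077469249536 is n = 1595 (where E[X] = 113419181815929292655/113721152119718805504 ≈ 0.9973). Hence R_6(8) > 1595, i.e. R_6(8) ≥ 1596.

Largest n = 1595; hence R_6(8) > 1595.


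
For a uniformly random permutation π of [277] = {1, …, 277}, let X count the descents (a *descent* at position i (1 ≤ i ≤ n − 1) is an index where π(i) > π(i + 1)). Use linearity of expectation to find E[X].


Write X = Σ X_I over i = 1, …, 276, with X_I the indicator of one descent.
There are 276 indicators.
For each fixed i, the pair (π(i), π(i+1)) is a uniformly random ordered pair of distinct values from {1, …, 277}; by symmetry P[π(i) > π(i+1)] = 1/2.
By linearity: E[X] = 276 · (1/2) = (277 − 1) · (1/2) = 138 ≈ 138.000.

E[X] = 138 = 138.000.


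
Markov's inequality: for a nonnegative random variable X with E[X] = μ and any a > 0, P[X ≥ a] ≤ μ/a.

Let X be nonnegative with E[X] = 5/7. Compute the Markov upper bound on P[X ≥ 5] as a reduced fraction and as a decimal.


μ = E[X] = 5/7, a = 5.
Markov: P[X ≥ 5] ≤ μ/a = (5/7)/5 = 1/7.
Numerically: ≈ 0.142857.
(Since a = 5 > μ = 0.714286, the bound 1/7 is < 1 and informative.)

P[X ≥ 5] ≤ 1/7 ≈ 0.142857.


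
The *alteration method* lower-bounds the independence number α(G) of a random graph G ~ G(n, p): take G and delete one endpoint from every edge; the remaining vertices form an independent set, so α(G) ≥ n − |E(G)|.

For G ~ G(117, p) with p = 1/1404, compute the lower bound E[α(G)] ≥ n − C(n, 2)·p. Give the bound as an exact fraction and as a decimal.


E[|E(G)|] = C(117, 2)·p = 6786 · (1/1404) = 29/6.
E[α(G)] ≥ n − E[|E(G)|] = 117 − 29/6 = 673/6.
Numerically: ≈ 112.16667.
(This is only a lower bound; the true E[α(G)] may be larger.)

E[α(G)] ≥ 673/6 ≈ 112.16667.


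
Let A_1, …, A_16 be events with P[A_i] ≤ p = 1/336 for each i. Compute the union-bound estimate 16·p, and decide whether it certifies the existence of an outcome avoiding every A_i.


Union bound: P[∪_{i=1}^{16} A_i] ≤ Σ_i P[A_i] ≤ 16·p = 16·(1/336) = 1/21.
Numerically: 1/21 ≈ 0.048.
Is 1/21 < 1? YES.
Since P[∪ A_i] ≤ 1/21 < 1, the complement has P[∩ A_i^c] ≥ 1 − 1/21 = 20/21 > 0, so some outcome avoids every A_i.

16·p = 1/21 ≈ 0.048; existence CERTIFIED by the union bound.
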